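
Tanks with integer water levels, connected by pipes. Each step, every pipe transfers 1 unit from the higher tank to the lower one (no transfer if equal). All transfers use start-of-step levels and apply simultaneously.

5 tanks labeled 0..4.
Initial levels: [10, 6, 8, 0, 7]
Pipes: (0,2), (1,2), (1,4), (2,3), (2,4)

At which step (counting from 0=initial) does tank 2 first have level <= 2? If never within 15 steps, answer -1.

Answer: -1

Derivation:
Step 1: flows [0->2,2->1,4->1,2->3,2->4] -> levels [9 8 6 1 7]
Step 2: flows [0->2,1->2,1->4,2->3,4->2] -> levels [8 6 8 2 7]
Step 3: flows [0=2,2->1,4->1,2->3,2->4] -> levels [8 8 5 3 7]
Step 4: flows [0->2,1->2,1->4,2->3,4->2] -> levels [7 6 7 4 7]
Step 5: flows [0=2,2->1,4->1,2->3,2=4] -> levels [7 8 5 5 6]
Step 6: flows [0->2,1->2,1->4,2=3,4->2] -> levels [6 6 8 5 6]
Step 7: flows [2->0,2->1,1=4,2->3,2->4] -> levels [7 7 4 6 7]
Step 8: flows [0->2,1->2,1=4,3->2,4->2] -> levels [6 6 8 5 6]
  -> period-2 cycle (repeats step 6); tank 2 never drops to <=2
Tank 2 never reaches <=2 within 15 steps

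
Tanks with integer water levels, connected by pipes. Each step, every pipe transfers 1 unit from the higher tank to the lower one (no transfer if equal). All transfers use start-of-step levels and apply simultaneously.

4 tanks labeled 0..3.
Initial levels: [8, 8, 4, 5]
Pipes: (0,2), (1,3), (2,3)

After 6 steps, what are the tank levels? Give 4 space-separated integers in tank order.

Step 1: flows [0->2,1->3,3->2] -> levels [7 7 6 5]
Step 2: flows [0->2,1->3,2->3] -> levels [6 6 6 7]
Step 3: flows [0=2,3->1,3->2] -> levels [6 7 7 5]
Step 4: flows [2->0,1->3,2->3] -> levels [7 6 5 7]
Step 5: flows [0->2,3->1,3->2] -> levels [6 7 7 5]
  -> period-2 cycle: step 5 state = step 3 state
  -> state at step 6: (6-3) mod 2 = 1, same as step 4 -> [7 6 5 7]

Answer: 7 6 5 7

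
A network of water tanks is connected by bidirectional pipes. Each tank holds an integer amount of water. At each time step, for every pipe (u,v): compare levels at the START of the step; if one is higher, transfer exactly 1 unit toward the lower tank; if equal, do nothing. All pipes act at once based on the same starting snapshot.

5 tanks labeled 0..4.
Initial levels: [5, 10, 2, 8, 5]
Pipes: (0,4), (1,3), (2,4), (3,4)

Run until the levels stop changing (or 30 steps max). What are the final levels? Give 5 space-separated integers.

Answer: 5 7 5 5 8

Derivation:
Step 1: flows [0=4,1->3,4->2,3->4] -> levels [5 9 3 8 5]
Step 2: flows [0=4,1->3,4->2,3->4] -> levels [5 8 4 8 5]
Step 3: flows [0=4,1=3,4->2,3->4] -> levels [5 8 5 7 5]
Step 4: flows [0=4,1->3,2=4,3->4] -> levels [5 7 5 7 6]
Step 5: flows [4->0,1=3,4->2,3->4] -> levels [6 7 6 6 5]
Step 6: flows [0->4,1->3,2->4,3->4] -> levels [5 6 5 6 8]
Step 7: flows [4->0,1=3,4->2,4->3] -> levels [6 6 6 7 5]
Step 8: flows [0->4,3->1,2->4,3->4] -> levels [5 7 5 5 8]
Step 9: flows [4->0,1->3,4->2,4->3] -> levels [6 6 6 7 5]
  -> period-2 cycle: step 9 state = step 7 state; never stabilizes
  -> state at step 30: (30-7) mod 2 = 1, same as step 8 -> [5 7 5 5 8]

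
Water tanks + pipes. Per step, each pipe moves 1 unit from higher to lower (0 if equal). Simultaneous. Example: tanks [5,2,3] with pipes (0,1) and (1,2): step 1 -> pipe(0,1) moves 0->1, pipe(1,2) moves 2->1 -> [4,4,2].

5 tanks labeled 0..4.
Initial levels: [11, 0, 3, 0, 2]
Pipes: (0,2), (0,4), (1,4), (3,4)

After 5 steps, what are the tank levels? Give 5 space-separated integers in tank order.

Step 1: flows [0->2,0->4,4->1,4->3] -> levels [9 1 4 1 1]
Step 2: flows [0->2,0->4,1=4,3=4] -> levels [7 1 5 1 2]
Step 3: flows [0->2,0->4,4->1,4->3] -> levels [5 2 6 2 1]
Step 4: flows [2->0,0->4,1->4,3->4] -> levels [5 1 5 1 4]
Step 5: flows [0=2,0->4,4->1,4->3] -> levels [4 2 5 2 3]

Answer: 4 2 5 2 3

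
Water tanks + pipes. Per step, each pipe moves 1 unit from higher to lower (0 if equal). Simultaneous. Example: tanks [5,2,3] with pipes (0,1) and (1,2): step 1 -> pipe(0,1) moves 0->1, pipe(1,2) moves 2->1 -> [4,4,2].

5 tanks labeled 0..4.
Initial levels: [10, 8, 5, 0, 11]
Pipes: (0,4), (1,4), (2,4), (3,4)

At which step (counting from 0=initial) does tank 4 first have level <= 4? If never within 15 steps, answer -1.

Answer: 6

Derivation:
Step 1: flows [4->0,4->1,4->2,4->3] -> levels [11 9 6 1 7]
Step 2: flows [0->4,1->4,4->2,4->3] -> levels [10 8 7 2 7]
Step 3: flows [0->4,1->4,2=4,4->3] -> levels [9 7 7 3 8]
Step 4: flows [0->4,4->1,4->2,4->3] -> levels [8 8 8 4 6]
Step 5: flows [0->4,1->4,2->4,4->3] -> levels [7 7 7 5 8]
Step 6: flows [4->0,4->1,4->2,4->3] -> levels [8 8 8 6 4]
Tank 4 first reaches <=4 at step 6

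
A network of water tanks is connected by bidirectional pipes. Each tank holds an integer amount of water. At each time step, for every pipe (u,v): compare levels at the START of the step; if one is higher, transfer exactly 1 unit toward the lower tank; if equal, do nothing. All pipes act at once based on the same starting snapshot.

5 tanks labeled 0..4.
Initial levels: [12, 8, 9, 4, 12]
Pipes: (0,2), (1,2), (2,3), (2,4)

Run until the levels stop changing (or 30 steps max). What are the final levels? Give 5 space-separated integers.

Answer: 9 9 10 8 9

Derivation:
Step 1: flows [0->2,2->1,2->3,4->2] -> levels [11 9 9 5 11]
Step 2: flows [0->2,1=2,2->3,4->2] -> levels [10 9 10 6 10]
Step 3: flows [0=2,2->1,2->3,2=4] -> levels [10 10 8 7 10]
Step 4: flows [0->2,1->2,2->3,4->2] -> levels [9 9 10 8 9]
Step 5: flows [2->0,2->1,2->3,2->4] -> levels [10 10 6 9 10]
Step 6: flows [0->2,1->2,3->2,4->2] -> levels [9 9 10 8 9]
  -> period-2 cycle: step 6 state = step 4 state; never stabilizes
  -> state at step 30: (30-4) mod 2 = 0, same as step 4 -> [9 9 10 8 9]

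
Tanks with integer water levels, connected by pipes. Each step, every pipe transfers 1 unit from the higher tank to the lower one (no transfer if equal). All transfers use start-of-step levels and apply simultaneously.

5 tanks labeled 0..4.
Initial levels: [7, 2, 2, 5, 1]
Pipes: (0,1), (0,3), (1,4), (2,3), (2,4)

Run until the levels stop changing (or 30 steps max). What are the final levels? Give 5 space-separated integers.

Step 1: flows [0->1,0->3,1->4,3->2,2->4] -> levels [5 2 2 5 3]
Step 2: flows [0->1,0=3,4->1,3->2,4->2] -> levels [4 4 4 4 1]
Step 3: flows [0=1,0=3,1->4,2=3,2->4] -> levels [4 3 3 4 3]
Step 4: flows [0->1,0=3,1=4,3->2,2=4] -> levels [3 4 4 3 3]
Step 5: flows [1->0,0=3,1->4,2->3,2->4] -> levels [4 2 2 4 5]
Step 6: flows [0->1,0=3,4->1,3->2,4->2] -> levels [3 4 4 3 3]
  -> period-2 cycle: step 6 state = step 4 state; never stabilizes
  -> state at step 30: (30-4) mod 2 = 0, same as step 4 -> [3 4 4 3 3]

Answer: 3 4 4 3 3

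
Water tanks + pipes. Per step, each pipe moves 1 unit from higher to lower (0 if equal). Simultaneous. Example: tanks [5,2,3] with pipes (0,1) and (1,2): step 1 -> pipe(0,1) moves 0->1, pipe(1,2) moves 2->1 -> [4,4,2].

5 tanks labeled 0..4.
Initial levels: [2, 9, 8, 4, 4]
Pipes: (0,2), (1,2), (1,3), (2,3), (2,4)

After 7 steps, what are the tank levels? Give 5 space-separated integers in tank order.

Step 1: flows [2->0,1->2,1->3,2->3,2->4] -> levels [3 7 6 6 5]
Step 2: flows [2->0,1->2,1->3,2=3,2->4] -> levels [4 5 5 7 6]
Step 3: flows [2->0,1=2,3->1,3->2,4->2] -> levels [5 6 6 5 5]
Step 4: flows [2->0,1=2,1->3,2->3,2->4] -> levels [6 5 3 7 6]
Step 5: flows [0->2,1->2,3->1,3->2,4->2] -> levels [5 5 7 5 5]
Step 6: flows [2->0,2->1,1=3,2->3,2->4] -> levels [6 6 3 6 6]
Step 7: flows [0->2,1->2,1=3,3->2,4->2] -> levels [5 5 7 5 5]

Answer: 5 5 7 5 5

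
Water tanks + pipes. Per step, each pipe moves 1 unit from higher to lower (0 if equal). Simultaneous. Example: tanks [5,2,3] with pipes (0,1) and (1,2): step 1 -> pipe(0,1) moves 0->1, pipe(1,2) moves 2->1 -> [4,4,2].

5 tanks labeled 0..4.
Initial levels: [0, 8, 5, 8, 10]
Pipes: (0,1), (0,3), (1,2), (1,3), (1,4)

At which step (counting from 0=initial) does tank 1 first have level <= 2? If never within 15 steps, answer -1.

Step 1: flows [1->0,3->0,1->2,1=3,4->1] -> levels [2 7 6 7 9]
Step 2: flows [1->0,3->0,1->2,1=3,4->1] -> levels [4 6 7 6 8]
Step 3: flows [1->0,3->0,2->1,1=3,4->1] -> levels [6 7 6 5 7]
Step 4: flows [1->0,0->3,1->2,1->3,1=4] -> levels [6 4 7 7 7]
Step 5: flows [0->1,3->0,2->1,3->1,4->1] -> levels [6 8 6 5 6]
Step 6: flows [1->0,0->3,1->2,1->3,1->4] -> levels [6 4 7 7 7]
  -> period-2 cycle (repeats step 4); tank 1 never drops to <=2
Tank 1 never reaches <=2 within 15 steps

Answer: -1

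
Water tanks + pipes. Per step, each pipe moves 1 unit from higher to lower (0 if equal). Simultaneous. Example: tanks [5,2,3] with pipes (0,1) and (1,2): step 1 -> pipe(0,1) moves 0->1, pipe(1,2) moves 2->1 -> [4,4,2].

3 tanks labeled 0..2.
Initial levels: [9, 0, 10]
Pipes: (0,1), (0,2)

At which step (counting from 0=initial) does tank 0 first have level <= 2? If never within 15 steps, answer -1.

Step 1: flows [0->1,2->0] -> levels [9 1 9]
Step 2: flows [0->1,0=2] -> levels [8 2 9]
Step 3: flows [0->1,2->0] -> levels [8 3 8]
Step 4: flows [0->1,0=2] -> levels [7 4 8]
Step 5: flows [0->1,2->0] -> levels [7 5 7]
Step 6: flows [0->1,0=2] -> levels [6 6 7]
Step 7: flows [0=1,2->0] -> levels [7 6 6]
Step 8: flows [0->1,0->2] -> levels [5 7 7]
Step 9: flows [1->0,2->0] -> levels [7 6 6]
  -> period-2 cycle (repeats step 7); tank 0 never drops to <=2
Tank 0 never reaches <=2 within 15 steps

Answer: -1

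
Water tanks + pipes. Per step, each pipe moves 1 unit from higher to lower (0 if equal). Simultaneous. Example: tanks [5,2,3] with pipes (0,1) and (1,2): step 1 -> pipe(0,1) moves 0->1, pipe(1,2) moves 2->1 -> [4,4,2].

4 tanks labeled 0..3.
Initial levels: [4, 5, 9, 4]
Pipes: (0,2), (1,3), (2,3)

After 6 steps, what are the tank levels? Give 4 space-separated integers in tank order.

Step 1: flows [2->0,1->3,2->3] -> levels [5 4 7 6]
Step 2: flows [2->0,3->1,2->3] -> levels [6 5 5 6]
Step 3: flows [0->2,3->1,3->2] -> levels [5 6 7 4]
Step 4: flows [2->0,1->3,2->3] -> levels [6 5 5 6]
  -> period-2 cycle: step 4 state = step 2 state
  -> state at step 6: (6-2) mod 2 = 0, same as step 2 -> [6 5 5 6]

Answer: 6 5 5 6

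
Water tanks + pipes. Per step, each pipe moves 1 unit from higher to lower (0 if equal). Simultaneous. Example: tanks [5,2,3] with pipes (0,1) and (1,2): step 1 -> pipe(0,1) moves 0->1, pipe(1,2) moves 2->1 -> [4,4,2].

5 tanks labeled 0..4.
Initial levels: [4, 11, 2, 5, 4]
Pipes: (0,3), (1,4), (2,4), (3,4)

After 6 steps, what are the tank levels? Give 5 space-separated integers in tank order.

Step 1: flows [3->0,1->4,4->2,3->4] -> levels [5 10 3 3 5]
Step 2: flows [0->3,1->4,4->2,4->3] -> levels [4 9 4 5 4]
Step 3: flows [3->0,1->4,2=4,3->4] -> levels [5 8 4 3 6]
Step 4: flows [0->3,1->4,4->2,4->3] -> levels [4 7 5 5 5]
Step 5: flows [3->0,1->4,2=4,3=4] -> levels [5 6 5 4 6]
Step 6: flows [0->3,1=4,4->2,4->3] -> levels [4 6 6 6 4]

Answer: 4 6 6 6 4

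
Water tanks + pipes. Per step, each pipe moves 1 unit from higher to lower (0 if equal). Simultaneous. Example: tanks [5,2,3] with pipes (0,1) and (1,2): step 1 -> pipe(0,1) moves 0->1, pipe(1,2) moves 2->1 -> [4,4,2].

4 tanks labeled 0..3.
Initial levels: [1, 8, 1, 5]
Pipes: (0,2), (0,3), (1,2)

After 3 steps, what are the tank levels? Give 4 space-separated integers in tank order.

Answer: 3 5 4 3

Derivation:
Step 1: flows [0=2,3->0,1->2] -> levels [2 7 2 4]
Step 2: flows [0=2,3->0,1->2] -> levels [3 6 3 3]
Step 3: flows [0=2,0=3,1->2] -> levels [3 5 4 3]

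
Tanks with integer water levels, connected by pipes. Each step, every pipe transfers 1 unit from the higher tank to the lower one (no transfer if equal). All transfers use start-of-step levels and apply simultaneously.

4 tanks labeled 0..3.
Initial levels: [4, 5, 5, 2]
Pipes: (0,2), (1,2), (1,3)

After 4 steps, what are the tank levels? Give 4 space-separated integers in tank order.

Answer: 4 3 5 4

Derivation:
Step 1: flows [2->0,1=2,1->3] -> levels [5 4 4 3]
Step 2: flows [0->2,1=2,1->3] -> levels [4 3 5 4]
Step 3: flows [2->0,2->1,3->1] -> levels [5 5 3 3]
Step 4: flows [0->2,1->2,1->3] -> levels [4 3 5 4]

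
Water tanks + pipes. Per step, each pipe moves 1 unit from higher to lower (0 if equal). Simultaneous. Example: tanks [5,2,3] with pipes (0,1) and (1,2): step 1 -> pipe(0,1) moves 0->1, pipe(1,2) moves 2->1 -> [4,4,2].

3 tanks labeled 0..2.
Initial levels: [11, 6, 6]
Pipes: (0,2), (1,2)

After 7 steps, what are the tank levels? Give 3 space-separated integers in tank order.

Answer: 7 7 9

Derivation:
Step 1: flows [0->2,1=2] -> levels [10 6 7]
Step 2: flows [0->2,2->1] -> levels [9 7 7]
Step 3: flows [0->2,1=2] -> levels [8 7 8]
Step 4: flows [0=2,2->1] -> levels [8 8 7]
Step 5: flows [0->2,1->2] -> levels [7 7 9]
Step 6: flows [2->0,2->1] -> levels [8 8 7]
  -> period-2 cycle: step 6 state = step 4 state
  -> state at step 7: (7-4) mod 2 = 1, same as step 5 -> [7 7 9]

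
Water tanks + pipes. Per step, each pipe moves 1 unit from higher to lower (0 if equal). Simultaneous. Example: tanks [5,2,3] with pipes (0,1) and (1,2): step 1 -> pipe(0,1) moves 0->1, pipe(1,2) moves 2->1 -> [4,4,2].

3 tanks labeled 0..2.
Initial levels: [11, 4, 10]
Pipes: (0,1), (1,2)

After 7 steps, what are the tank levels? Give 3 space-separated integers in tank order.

Step 1: flows [0->1,2->1] -> levels [10 6 9]
Step 2: flows [0->1,2->1] -> levels [9 8 8]
Step 3: flows [0->1,1=2] -> levels [8 9 8]
Step 4: flows [1->0,1->2] -> levels [9 7 9]
Step 5: flows [0->1,2->1] -> levels [8 9 8]
  -> period-2 cycle: step 5 state = step 3 state
  -> state at step 7: (7-3) mod 2 = 0, same as step 3 -> [8 9 8]

Answer: 8 9 8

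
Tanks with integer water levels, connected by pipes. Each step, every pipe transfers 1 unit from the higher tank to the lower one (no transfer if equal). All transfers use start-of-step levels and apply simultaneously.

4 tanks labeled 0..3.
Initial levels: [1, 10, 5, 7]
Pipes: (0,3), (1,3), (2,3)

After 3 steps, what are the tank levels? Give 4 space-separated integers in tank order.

Step 1: flows [3->0,1->3,3->2] -> levels [2 9 6 6]
Step 2: flows [3->0,1->3,2=3] -> levels [3 8 6 6]
Step 3: flows [3->0,1->3,2=3] -> levels [4 7 6 6]

Answer: 4 7 6 6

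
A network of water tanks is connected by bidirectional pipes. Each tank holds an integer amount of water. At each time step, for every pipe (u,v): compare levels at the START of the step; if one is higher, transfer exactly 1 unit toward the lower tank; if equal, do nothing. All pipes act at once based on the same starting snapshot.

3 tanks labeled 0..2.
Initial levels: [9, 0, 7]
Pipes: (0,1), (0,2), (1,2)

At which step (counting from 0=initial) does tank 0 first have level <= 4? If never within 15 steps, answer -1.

Answer: -1

Derivation:
Step 1: flows [0->1,0->2,2->1] -> levels [7 2 7]
Step 2: flows [0->1,0=2,2->1] -> levels [6 4 6]
Step 3: flows [0->1,0=2,2->1] -> levels [5 6 5]
Step 4: flows [1->0,0=2,1->2] -> levels [6 4 6]
  -> period-2 cycle (repeats step 2); tank 0 never drops to <=4
Tank 0 never reaches <=4 within 15 steps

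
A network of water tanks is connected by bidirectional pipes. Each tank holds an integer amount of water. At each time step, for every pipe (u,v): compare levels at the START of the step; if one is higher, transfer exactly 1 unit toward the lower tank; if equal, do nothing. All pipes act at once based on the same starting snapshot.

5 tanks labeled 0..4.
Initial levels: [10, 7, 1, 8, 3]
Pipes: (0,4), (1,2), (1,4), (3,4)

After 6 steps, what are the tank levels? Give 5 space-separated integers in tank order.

Answer: 6 4 6 6 7

Derivation:
Step 1: flows [0->4,1->2,1->4,3->4] -> levels [9 5 2 7 6]
Step 2: flows [0->4,1->2,4->1,3->4] -> levels [8 5 3 6 7]
Step 3: flows [0->4,1->2,4->1,4->3] -> levels [7 5 4 7 6]
Step 4: flows [0->4,1->2,4->1,3->4] -> levels [6 5 5 6 7]
Step 5: flows [4->0,1=2,4->1,4->3] -> levels [7 6 5 7 4]
Step 6: flows [0->4,1->2,1->4,3->4] -> levels [6 4 6 6 7]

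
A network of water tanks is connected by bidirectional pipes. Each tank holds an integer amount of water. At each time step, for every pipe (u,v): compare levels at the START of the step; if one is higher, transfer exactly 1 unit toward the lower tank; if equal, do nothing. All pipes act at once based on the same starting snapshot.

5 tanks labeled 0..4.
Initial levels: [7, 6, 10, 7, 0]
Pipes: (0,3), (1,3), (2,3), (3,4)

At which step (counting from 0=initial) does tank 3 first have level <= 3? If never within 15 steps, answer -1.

Step 1: flows [0=3,3->1,2->3,3->4] -> levels [7 7 9 6 1]
Step 2: flows [0->3,1->3,2->3,3->4] -> levels [6 6 8 8 2]
Step 3: flows [3->0,3->1,2=3,3->4] -> levels [7 7 8 5 3]
Step 4: flows [0->3,1->3,2->3,3->4] -> levels [6 6 7 7 4]
Step 5: flows [3->0,3->1,2=3,3->4] -> levels [7 7 7 4 5]
Step 6: flows [0->3,1->3,2->3,4->3] -> levels [6 6 6 8 4]
Step 7: flows [3->0,3->1,3->2,3->4] -> levels [7 7 7 4 5]
  -> period-2 cycle (repeats step 5); tank 3 never drops to <=3
Tank 3 never reaches <=3 within 15 steps

Answer: -1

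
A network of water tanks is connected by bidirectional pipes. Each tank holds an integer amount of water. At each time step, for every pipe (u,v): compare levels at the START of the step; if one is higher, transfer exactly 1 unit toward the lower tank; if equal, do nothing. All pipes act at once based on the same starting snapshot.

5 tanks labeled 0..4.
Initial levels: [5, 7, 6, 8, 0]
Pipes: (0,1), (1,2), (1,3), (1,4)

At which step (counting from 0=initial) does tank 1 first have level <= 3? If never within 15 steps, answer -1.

Answer: 3

Derivation:
Step 1: flows [1->0,1->2,3->1,1->4] -> levels [6 5 7 7 1]
Step 2: flows [0->1,2->1,3->1,1->4] -> levels [5 7 6 6 2]
Step 3: flows [1->0,1->2,1->3,1->4] -> levels [6 3 7 7 3]
Tank 1 first reaches <=3 at step 3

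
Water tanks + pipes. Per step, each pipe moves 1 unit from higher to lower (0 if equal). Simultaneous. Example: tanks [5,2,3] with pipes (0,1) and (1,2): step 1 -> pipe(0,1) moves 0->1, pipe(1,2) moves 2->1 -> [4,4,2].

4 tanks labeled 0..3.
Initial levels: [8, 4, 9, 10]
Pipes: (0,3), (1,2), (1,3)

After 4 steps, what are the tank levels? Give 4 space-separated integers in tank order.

Step 1: flows [3->0,2->1,3->1] -> levels [9 6 8 8]
Step 2: flows [0->3,2->1,3->1] -> levels [8 8 7 8]
Step 3: flows [0=3,1->2,1=3] -> levels [8 7 8 8]
Step 4: flows [0=3,2->1,3->1] -> levels [8 9 7 7]

Answer: 8 9 7 7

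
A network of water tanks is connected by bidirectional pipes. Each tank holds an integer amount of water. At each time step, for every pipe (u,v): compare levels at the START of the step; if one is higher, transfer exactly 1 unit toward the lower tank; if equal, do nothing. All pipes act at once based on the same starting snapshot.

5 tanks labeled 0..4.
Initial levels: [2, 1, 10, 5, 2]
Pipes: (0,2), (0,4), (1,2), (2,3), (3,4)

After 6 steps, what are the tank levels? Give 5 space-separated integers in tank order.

Step 1: flows [2->0,0=4,2->1,2->3,3->4] -> levels [3 2 7 5 3]
Step 2: flows [2->0,0=4,2->1,2->3,3->4] -> levels [4 3 4 5 4]
Step 3: flows [0=2,0=4,2->1,3->2,3->4] -> levels [4 4 4 3 5]
Step 4: flows [0=2,4->0,1=2,2->3,4->3] -> levels [5 4 3 5 3]
Step 5: flows [0->2,0->4,1->2,3->2,3->4] -> levels [3 3 6 3 5]
Step 6: flows [2->0,4->0,2->1,2->3,4->3] -> levels [5 4 3 5 3]

Answer: 5 4 3 5 3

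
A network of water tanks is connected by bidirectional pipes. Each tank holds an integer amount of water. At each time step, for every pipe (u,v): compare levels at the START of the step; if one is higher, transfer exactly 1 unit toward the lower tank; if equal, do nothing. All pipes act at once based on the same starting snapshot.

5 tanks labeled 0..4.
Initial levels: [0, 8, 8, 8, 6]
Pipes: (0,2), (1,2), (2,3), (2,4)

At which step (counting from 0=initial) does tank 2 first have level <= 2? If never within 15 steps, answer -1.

Answer: -1

Derivation:
Step 1: flows [2->0,1=2,2=3,2->4] -> levels [1 8 6 8 7]
Step 2: flows [2->0,1->2,3->2,4->2] -> levels [2 7 8 7 6]
Step 3: flows [2->0,2->1,2->3,2->4] -> levels [3 8 4 8 7]
Step 4: flows [2->0,1->2,3->2,4->2] -> levels [4 7 6 7 6]
Step 5: flows [2->0,1->2,3->2,2=4] -> levels [5 6 7 6 6]
Step 6: flows [2->0,2->1,2->3,2->4] -> levels [6 7 3 7 7]
Step 7: flows [0->2,1->2,3->2,4->2] -> levels [5 6 7 6 6]
  -> period-2 cycle (repeats step 5); tank 2 never drops to <=2
Tank 2 never reaches <=2 within 15 steps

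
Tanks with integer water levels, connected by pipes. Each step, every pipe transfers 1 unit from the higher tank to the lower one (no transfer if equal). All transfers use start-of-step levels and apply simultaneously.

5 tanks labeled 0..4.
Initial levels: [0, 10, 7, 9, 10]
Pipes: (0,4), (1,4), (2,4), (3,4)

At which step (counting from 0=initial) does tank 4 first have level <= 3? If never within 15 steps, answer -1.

Answer: -1

Derivation:
Step 1: flows [4->0,1=4,4->2,4->3] -> levels [1 10 8 10 7]
Step 2: flows [4->0,1->4,2->4,3->4] -> levels [2 9 7 9 9]
Step 3: flows [4->0,1=4,4->2,3=4] -> levels [3 9 8 9 7]
Step 4: flows [4->0,1->4,2->4,3->4] -> levels [4 8 7 8 9]
Step 5: flows [4->0,4->1,4->2,4->3] -> levels [5 9 8 9 5]
Step 6: flows [0=4,1->4,2->4,3->4] -> levels [5 8 7 8 8]
Step 7: flows [4->0,1=4,4->2,3=4] -> levels [6 8 8 8 6]
Step 8: flows [0=4,1->4,2->4,3->4] -> levels [6 7 7 7 9]
Step 9: flows [4->0,4->1,4->2,4->3] -> levels [7 8 8 8 5]
Step 10: flows [0->4,1->4,2->4,3->4] -> levels [6 7 7 7 9]
  -> period-2 cycle (repeats step 8); tank 4 never drops to <=3
Tank 4 never reaches <=3 within 15 steps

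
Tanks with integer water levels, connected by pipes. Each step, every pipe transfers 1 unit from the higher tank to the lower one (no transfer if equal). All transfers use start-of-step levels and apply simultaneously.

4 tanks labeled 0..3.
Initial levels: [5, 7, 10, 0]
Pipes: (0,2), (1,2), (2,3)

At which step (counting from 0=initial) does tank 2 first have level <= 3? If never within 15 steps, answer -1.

Answer: -1

Derivation:
Step 1: flows [2->0,2->1,2->3] -> levels [6 8 7 1]
Step 2: flows [2->0,1->2,2->3] -> levels [7 7 6 2]
Step 3: flows [0->2,1->2,2->3] -> levels [6 6 7 3]
Step 4: flows [2->0,2->1,2->3] -> levels [7 7 4 4]
Step 5: flows [0->2,1->2,2=3] -> levels [6 6 6 4]
Step 6: flows [0=2,1=2,2->3] -> levels [6 6 5 5]
Step 7: flows [0->2,1->2,2=3] -> levels [5 5 7 5]
Step 8: flows [2->0,2->1,2->3] -> levels [6 6 4 6]
Step 9: flows [0->2,1->2,3->2] -> levels [5 5 7 5]
  -> period-2 cycle (repeats step 7); tank 2 never drops to <=3
Tank 2 never reaches <=3 within 15 steps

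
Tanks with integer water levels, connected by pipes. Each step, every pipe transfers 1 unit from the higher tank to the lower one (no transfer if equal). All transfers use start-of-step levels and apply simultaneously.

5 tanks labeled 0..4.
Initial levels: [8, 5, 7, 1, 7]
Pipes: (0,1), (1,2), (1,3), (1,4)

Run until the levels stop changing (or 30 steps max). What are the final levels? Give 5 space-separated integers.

Step 1: flows [0->1,2->1,1->3,4->1] -> levels [7 7 6 2 6]
Step 2: flows [0=1,1->2,1->3,1->4] -> levels [7 4 7 3 7]
Step 3: flows [0->1,2->1,1->3,4->1] -> levels [6 6 6 4 6]
Step 4: flows [0=1,1=2,1->3,1=4] -> levels [6 5 6 5 6]
Step 5: flows [0->1,2->1,1=3,4->1] -> levels [5 8 5 5 5]
Step 6: flows [1->0,1->2,1->3,1->4] -> levels [6 4 6 6 6]
Step 7: flows [0->1,2->1,3->1,4->1] -> levels [5 8 5 5 5]
  -> period-2 cycle: step 7 state = step 5 state; never stabilizes
  -> state at step 30: (30-5) mod 2 = 1, same as step 6 -> [6 4 6 6 6]

Answer: 6 4 6 6 6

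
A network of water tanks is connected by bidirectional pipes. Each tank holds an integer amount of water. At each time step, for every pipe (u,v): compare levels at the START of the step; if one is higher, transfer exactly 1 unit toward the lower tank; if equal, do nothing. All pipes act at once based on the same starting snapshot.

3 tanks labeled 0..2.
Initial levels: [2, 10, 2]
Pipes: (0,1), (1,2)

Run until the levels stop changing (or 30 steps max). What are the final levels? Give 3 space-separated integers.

Answer: 4 6 4

Derivation:
Step 1: flows [1->0,1->2] -> levels [3 8 3]
Step 2: flows [1->0,1->2] -> levels [4 6 4]
Step 3: flows [1->0,1->2] -> levels [5 4 5]
Step 4: flows [0->1,2->1] -> levels [4 6 4]
  -> period-2 cycle: step 4 state = step 2 state; never stabilizes
  -> state at step 30: (30-2) mod 2 = 0, same as step 2 -> [4 6 4]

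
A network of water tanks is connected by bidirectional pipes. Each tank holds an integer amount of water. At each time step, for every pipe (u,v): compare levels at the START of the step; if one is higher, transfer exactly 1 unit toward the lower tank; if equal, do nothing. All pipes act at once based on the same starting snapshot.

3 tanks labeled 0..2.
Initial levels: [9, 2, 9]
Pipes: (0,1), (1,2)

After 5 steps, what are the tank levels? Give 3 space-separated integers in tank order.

Step 1: flows [0->1,2->1] -> levels [8 4 8]
Step 2: flows [0->1,2->1] -> levels [7 6 7]
Step 3: flows [0->1,2->1] -> levels [6 8 6]
Step 4: flows [1->0,1->2] -> levels [7 6 7]
  -> period-2 cycle: step 4 state = step 2 state
  -> state at step 5: (5-2) mod 2 = 1, same as step 3 -> [6 8 6]

Answer: 6 8 6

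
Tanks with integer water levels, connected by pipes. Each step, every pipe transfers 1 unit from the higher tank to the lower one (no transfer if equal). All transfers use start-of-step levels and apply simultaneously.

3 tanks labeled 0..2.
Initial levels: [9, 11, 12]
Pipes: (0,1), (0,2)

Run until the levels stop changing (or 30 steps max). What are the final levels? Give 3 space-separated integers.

Step 1: flows [1->0,2->0] -> levels [11 10 11]
Step 2: flows [0->1,0=2] -> levels [10 11 11]
Step 3: flows [1->0,2->0] -> levels [12 10 10]
Step 4: flows [0->1,0->2] -> levels [10 11 11]
  -> period-2 cycle: step 4 state = step 2 state; never stabilizes
  -> state at step 30: (30-2) mod 2 = 0, same as step 2 -> [10 11 11]

Answer: 10 11 11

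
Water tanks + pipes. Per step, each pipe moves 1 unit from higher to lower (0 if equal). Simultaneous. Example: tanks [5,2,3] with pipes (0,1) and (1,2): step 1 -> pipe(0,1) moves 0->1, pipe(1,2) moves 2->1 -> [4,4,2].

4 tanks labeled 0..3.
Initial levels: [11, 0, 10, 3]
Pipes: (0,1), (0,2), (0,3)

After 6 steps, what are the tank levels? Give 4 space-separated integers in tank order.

Answer: 6 6 6 6

Derivation:
Step 1: flows [0->1,0->2,0->3] -> levels [8 1 11 4]
Step 2: flows [0->1,2->0,0->3] -> levels [7 2 10 5]
Step 3: flows [0->1,2->0,0->3] -> levels [6 3 9 6]
Step 4: flows [0->1,2->0,0=3] -> levels [6 4 8 6]
Step 5: flows [0->1,2->0,0=3] -> levels [6 5 7 6]
Step 6: flows [0->1,2->0,0=3] -> levels [6 6 6 6]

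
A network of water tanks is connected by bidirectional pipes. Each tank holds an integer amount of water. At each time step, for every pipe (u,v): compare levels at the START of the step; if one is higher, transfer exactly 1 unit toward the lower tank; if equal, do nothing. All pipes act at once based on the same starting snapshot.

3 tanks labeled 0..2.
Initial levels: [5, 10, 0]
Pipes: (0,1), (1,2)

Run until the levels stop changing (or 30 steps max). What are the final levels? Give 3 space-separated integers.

Step 1: flows [1->0,1->2] -> levels [6 8 1]
Step 2: flows [1->0,1->2] -> levels [7 6 2]
Step 3: flows [0->1,1->2] -> levels [6 6 3]
Step 4: flows [0=1,1->2] -> levels [6 5 4]
Step 5: flows [0->1,1->2] -> levels [5 5 5]
Step 6: flows [0=1,1=2] -> levels [5 5 5]
  -> stable (no change)

Answer: 5 5 5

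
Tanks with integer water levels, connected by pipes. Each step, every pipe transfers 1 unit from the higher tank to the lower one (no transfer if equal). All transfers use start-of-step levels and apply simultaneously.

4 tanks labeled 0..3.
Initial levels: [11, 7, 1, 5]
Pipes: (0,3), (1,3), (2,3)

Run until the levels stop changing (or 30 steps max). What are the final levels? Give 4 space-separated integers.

Step 1: flows [0->3,1->3,3->2] -> levels [10 6 2 6]
Step 2: flows [0->3,1=3,3->2] -> levels [9 6 3 6]
Step 3: flows [0->3,1=3,3->2] -> levels [8 6 4 6]
Step 4: flows [0->3,1=3,3->2] -> levels [7 6 5 6]
Step 5: flows [0->3,1=3,3->2] -> levels [6 6 6 6]
Step 6: flows [0=3,1=3,2=3] -> levels [6 6 6 6]
  -> stable (no change)

Answer: 6 6 6 6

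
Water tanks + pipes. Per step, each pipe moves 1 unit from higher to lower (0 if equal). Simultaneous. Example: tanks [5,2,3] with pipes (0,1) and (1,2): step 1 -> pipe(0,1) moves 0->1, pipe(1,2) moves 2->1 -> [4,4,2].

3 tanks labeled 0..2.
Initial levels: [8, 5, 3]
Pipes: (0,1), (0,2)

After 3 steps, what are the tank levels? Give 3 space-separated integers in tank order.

Step 1: flows [0->1,0->2] -> levels [6 6 4]
Step 2: flows [0=1,0->2] -> levels [5 6 5]
Step 3: flows [1->0,0=2] -> levels [6 5 5]

Answer: 6 5 5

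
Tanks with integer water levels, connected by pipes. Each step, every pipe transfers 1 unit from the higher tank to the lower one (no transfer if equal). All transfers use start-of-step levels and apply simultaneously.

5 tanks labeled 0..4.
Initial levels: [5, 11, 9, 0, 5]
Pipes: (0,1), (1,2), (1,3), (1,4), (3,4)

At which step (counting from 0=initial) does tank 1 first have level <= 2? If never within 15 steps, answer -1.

Step 1: flows [1->0,1->2,1->3,1->4,4->3] -> levels [6 7 10 2 5]
Step 2: flows [1->0,2->1,1->3,1->4,4->3] -> levels [7 5 9 4 5]
Step 3: flows [0->1,2->1,1->3,1=4,4->3] -> levels [6 6 8 6 4]
Step 4: flows [0=1,2->1,1=3,1->4,3->4] -> levels [6 6 7 5 6]
Step 5: flows [0=1,2->1,1->3,1=4,4->3] -> levels [6 6 6 7 5]
Step 6: flows [0=1,1=2,3->1,1->4,3->4] -> levels [6 6 6 5 7]
Step 7: flows [0=1,1=2,1->3,4->1,4->3] -> levels [6 6 6 7 5]
  -> period-2 cycle (repeats step 5); tank 1 never drops to <=2
Tank 1 never reaches <=2 within 15 steps

Answer: -1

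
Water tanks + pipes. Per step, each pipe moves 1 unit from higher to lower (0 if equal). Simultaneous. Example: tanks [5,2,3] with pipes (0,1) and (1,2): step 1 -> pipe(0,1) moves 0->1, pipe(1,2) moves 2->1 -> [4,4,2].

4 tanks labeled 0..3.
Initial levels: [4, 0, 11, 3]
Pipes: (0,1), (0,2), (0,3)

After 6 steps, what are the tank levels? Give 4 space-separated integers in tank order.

Step 1: flows [0->1,2->0,0->3] -> levels [3 1 10 4]
Step 2: flows [0->1,2->0,3->0] -> levels [4 2 9 3]
Step 3: flows [0->1,2->0,0->3] -> levels [3 3 8 4]
Step 4: flows [0=1,2->0,3->0] -> levels [5 3 7 3]
Step 5: flows [0->1,2->0,0->3] -> levels [4 4 6 4]
Step 6: flows [0=1,2->0,0=3] -> levels [5 4 5 4]

Answer: 5 4 5 4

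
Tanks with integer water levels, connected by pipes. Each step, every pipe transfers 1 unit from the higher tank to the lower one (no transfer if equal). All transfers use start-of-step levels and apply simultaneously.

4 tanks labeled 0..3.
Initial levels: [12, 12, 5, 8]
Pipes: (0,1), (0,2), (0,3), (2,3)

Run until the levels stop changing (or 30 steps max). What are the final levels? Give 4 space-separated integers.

Answer: 11 9 9 8

Derivation:
Step 1: flows [0=1,0->2,0->3,3->2] -> levels [10 12 7 8]
Step 2: flows [1->0,0->2,0->3,3->2] -> levels [9 11 9 8]
Step 3: flows [1->0,0=2,0->3,2->3] -> levels [9 10 8 10]
Step 4: flows [1->0,0->2,3->0,3->2] -> levels [10 9 10 8]
Step 5: flows [0->1,0=2,0->3,2->3] -> levels [8 10 9 10]
Step 6: flows [1->0,2->0,3->0,3->2] -> levels [11 9 9 8]
Step 7: flows [0->1,0->2,0->3,2->3] -> levels [8 10 9 10]
  -> period-2 cycle: step 7 state = step 5 state; never stabilizes
  -> state at step 30: (30-5) mod 2 = 1, same as step 6 -> [11 9 9 8]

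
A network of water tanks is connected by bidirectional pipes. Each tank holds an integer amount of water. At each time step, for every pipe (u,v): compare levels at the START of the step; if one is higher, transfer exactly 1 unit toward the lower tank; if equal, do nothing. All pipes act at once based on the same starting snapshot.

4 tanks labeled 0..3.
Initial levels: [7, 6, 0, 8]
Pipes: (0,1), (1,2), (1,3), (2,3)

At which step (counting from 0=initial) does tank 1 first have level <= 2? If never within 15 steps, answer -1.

Answer: -1

Derivation:
Step 1: flows [0->1,1->2,3->1,3->2] -> levels [6 7 2 6]
Step 2: flows [1->0,1->2,1->3,3->2] -> levels [7 4 4 6]
Step 3: flows [0->1,1=2,3->1,3->2] -> levels [6 6 5 4]
Step 4: flows [0=1,1->2,1->3,2->3] -> levels [6 4 5 6]
Step 5: flows [0->1,2->1,3->1,3->2] -> levels [5 7 5 4]
Step 6: flows [1->0,1->2,1->3,2->3] -> levels [6 4 5 6]
  -> period-2 cycle (repeats step 4); tank 1 never drops to <=2
Tank 1 never reaches <=2 within 15 steps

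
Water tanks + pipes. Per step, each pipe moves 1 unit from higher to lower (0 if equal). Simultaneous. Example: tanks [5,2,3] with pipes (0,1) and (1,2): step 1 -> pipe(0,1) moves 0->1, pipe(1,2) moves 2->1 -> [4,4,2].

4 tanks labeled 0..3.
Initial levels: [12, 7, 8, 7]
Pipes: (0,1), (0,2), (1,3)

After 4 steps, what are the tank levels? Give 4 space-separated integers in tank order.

Answer: 8 9 9 8

Derivation:
Step 1: flows [0->1,0->2,1=3] -> levels [10 8 9 7]
Step 2: flows [0->1,0->2,1->3] -> levels [8 8 10 8]
Step 3: flows [0=1,2->0,1=3] -> levels [9 8 9 8]
Step 4: flows [0->1,0=2,1=3] -> levels [8 9 9 8]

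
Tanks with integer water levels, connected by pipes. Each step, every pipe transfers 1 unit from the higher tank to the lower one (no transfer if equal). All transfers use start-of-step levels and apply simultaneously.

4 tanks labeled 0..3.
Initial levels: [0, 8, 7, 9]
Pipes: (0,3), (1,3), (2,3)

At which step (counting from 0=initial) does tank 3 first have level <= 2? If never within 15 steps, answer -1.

Answer: -1

Derivation:
Step 1: flows [3->0,3->1,3->2] -> levels [1 9 8 6]
Step 2: flows [3->0,1->3,2->3] -> levels [2 8 7 7]
Step 3: flows [3->0,1->3,2=3] -> levels [3 7 7 7]
Step 4: flows [3->0,1=3,2=3] -> levels [4 7 7 6]
Step 5: flows [3->0,1->3,2->3] -> levels [5 6 6 7]
Step 6: flows [3->0,3->1,3->2] -> levels [6 7 7 4]
Step 7: flows [0->3,1->3,2->3] -> levels [5 6 6 7]
  -> period-2 cycle (repeats step 5); tank 3 never drops to <=2
Tank 3 never reaches <=2 within 15 steps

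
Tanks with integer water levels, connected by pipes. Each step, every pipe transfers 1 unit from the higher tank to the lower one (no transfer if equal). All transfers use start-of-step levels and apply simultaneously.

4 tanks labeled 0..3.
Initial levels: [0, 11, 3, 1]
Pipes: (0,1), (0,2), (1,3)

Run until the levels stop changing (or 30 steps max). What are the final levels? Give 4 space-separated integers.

Answer: 4 3 3 5

Derivation:
Step 1: flows [1->0,2->0,1->3] -> levels [2 9 2 2]
Step 2: flows [1->0,0=2,1->3] -> levels [3 7 2 3]
Step 3: flows [1->0,0->2,1->3] -> levels [3 5 3 4]
Step 4: flows [1->0,0=2,1->3] -> levels [4 3 3 5]
Step 5: flows [0->1,0->2,3->1] -> levels [2 5 4 4]
Step 6: flows [1->0,2->0,1->3] -> levels [4 3 3 5]
  -> period-2 cycle: step 6 state = step 4 state; never stabilizes
  -> state at step 30: (30-4) mod 2 = 0, same as step 4 -> [4 3 3 5]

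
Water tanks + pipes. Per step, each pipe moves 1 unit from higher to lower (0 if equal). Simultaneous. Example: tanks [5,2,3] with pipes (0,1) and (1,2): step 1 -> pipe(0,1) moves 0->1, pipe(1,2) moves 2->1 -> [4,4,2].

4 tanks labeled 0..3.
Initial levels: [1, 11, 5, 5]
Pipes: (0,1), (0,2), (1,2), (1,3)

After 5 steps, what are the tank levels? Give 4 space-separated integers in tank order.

Step 1: flows [1->0,2->0,1->2,1->3] -> levels [3 8 5 6]
Step 2: flows [1->0,2->0,1->2,1->3] -> levels [5 5 5 7]
Step 3: flows [0=1,0=2,1=2,3->1] -> levels [5 6 5 6]
Step 4: flows [1->0,0=2,1->2,1=3] -> levels [6 4 6 6]
Step 5: flows [0->1,0=2,2->1,3->1] -> levels [5 7 5 5]

Answer: 5 7 5 5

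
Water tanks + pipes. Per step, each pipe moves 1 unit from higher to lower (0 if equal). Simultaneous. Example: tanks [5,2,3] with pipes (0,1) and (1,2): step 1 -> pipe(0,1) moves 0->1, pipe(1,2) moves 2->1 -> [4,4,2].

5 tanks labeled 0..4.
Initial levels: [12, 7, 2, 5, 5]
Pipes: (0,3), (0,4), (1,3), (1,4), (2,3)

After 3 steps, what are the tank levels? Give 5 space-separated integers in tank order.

Step 1: flows [0->3,0->4,1->3,1->4,3->2] -> levels [10 5 3 6 7]
Step 2: flows [0->3,0->4,3->1,4->1,3->2] -> levels [8 7 4 5 7]
Step 3: flows [0->3,0->4,1->3,1=4,3->2] -> levels [6 6 5 6 8]

Answer: 6 6 5 6 8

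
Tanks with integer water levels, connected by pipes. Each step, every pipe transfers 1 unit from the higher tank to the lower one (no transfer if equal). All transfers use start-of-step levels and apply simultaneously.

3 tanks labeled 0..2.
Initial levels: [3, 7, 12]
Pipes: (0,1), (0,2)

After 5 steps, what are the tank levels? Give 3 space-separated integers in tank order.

Answer: 8 7 7

Derivation:
Step 1: flows [1->0,2->0] -> levels [5 6 11]
Step 2: flows [1->0,2->0] -> levels [7 5 10]
Step 3: flows [0->1,2->0] -> levels [7 6 9]
Step 4: flows [0->1,2->0] -> levels [7 7 8]
Step 5: flows [0=1,2->0] -> levels [8 7 7]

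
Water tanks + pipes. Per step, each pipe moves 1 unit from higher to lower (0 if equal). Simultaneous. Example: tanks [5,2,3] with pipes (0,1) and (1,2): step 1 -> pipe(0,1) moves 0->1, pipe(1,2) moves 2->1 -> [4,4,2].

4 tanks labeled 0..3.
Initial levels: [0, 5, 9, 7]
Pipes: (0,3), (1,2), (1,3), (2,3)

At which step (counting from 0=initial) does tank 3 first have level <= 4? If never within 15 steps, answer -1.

Step 1: flows [3->0,2->1,3->1,2->3] -> levels [1 7 7 6]
Step 2: flows [3->0,1=2,1->3,2->3] -> levels [2 6 6 7]
Step 3: flows [3->0,1=2,3->1,3->2] -> levels [3 7 7 4]
Tank 3 first reaches <=4 at step 3

Answer: 3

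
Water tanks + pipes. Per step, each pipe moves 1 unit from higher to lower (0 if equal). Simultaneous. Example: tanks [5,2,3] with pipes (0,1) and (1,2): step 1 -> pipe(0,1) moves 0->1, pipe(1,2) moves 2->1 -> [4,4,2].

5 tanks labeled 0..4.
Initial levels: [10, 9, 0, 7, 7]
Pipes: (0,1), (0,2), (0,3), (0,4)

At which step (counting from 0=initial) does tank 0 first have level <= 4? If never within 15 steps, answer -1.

Answer: 5

Derivation:
Step 1: flows [0->1,0->2,0->3,0->4] -> levels [6 10 1 8 8]
Step 2: flows [1->0,0->2,3->0,4->0] -> levels [8 9 2 7 7]
Step 3: flows [1->0,0->2,0->3,0->4] -> levels [6 8 3 8 8]
Step 4: flows [1->0,0->2,3->0,4->0] -> levels [8 7 4 7 7]
Step 5: flows [0->1,0->2,0->3,0->4] -> levels [4 8 5 8 8]
Tank 0 first reaches <=4 at step 5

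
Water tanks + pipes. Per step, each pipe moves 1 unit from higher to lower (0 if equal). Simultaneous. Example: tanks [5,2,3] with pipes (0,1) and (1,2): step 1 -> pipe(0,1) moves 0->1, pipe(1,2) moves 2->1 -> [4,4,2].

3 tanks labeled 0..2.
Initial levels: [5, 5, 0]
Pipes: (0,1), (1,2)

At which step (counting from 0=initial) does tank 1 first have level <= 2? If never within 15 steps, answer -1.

Answer: 5

Derivation:
Step 1: flows [0=1,1->2] -> levels [5 4 1]
Step 2: flows [0->1,1->2] -> levels [4 4 2]
Step 3: flows [0=1,1->2] -> levels [4 3 3]
Step 4: flows [0->1,1=2] -> levels [3 4 3]
Step 5: flows [1->0,1->2] -> levels [4 2 4]
Tank 1 first reaches <=2 at step 5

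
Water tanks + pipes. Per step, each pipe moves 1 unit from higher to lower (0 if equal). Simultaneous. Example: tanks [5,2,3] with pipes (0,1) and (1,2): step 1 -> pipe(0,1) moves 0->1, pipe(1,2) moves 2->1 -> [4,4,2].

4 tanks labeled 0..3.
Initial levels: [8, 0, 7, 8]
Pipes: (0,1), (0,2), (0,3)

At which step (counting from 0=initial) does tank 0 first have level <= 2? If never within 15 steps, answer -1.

Answer: -1

Derivation:
Step 1: flows [0->1,0->2,0=3] -> levels [6 1 8 8]
Step 2: flows [0->1,2->0,3->0] -> levels [7 2 7 7]
Step 3: flows [0->1,0=2,0=3] -> levels [6 3 7 7]
Step 4: flows [0->1,2->0,3->0] -> levels [7 4 6 6]
Step 5: flows [0->1,0->2,0->3] -> levels [4 5 7 7]
Step 6: flows [1->0,2->0,3->0] -> levels [7 4 6 6]
  -> period-2 cycle (repeats step 4); tank 0 never drops to <=2
Tank 0 never reaches <=2 within 15 steps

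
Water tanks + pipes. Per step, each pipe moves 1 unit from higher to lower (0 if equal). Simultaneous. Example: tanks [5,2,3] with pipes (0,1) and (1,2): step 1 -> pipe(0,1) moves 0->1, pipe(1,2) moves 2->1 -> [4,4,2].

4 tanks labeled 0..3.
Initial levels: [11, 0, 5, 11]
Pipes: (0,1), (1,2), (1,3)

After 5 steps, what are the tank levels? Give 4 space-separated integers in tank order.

Answer: 8 5 6 8

Derivation:
Step 1: flows [0->1,2->1,3->1] -> levels [10 3 4 10]
Step 2: flows [0->1,2->1,3->1] -> levels [9 6 3 9]
Step 3: flows [0->1,1->2,3->1] -> levels [8 7 4 8]
Step 4: flows [0->1,1->2,3->1] -> levels [7 8 5 7]
Step 5: flows [1->0,1->2,1->3] -> levels [8 5 6 8]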